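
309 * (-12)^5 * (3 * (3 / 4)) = -173000448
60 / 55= 12 / 11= 1.09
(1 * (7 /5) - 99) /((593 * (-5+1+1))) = 488 /8895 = 0.05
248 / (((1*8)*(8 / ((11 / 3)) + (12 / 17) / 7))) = 40579 / 2988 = 13.58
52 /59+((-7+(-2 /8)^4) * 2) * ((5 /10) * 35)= -3685103 /15104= -243.98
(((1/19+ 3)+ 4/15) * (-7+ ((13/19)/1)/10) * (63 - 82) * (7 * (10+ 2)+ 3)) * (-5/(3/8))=-48174104/95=-507095.83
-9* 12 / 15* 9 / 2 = -162 / 5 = -32.40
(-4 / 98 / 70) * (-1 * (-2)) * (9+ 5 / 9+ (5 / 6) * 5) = -247 / 15435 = -0.02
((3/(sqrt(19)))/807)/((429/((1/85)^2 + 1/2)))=219*sqrt(19)/960101350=0.00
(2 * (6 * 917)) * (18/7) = 28296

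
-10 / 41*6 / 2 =-30 / 41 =-0.73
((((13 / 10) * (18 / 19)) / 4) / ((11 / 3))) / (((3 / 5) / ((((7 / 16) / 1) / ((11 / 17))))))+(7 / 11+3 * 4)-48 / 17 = 24781651 / 2501312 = 9.91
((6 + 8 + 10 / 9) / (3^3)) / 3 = 0.19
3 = 3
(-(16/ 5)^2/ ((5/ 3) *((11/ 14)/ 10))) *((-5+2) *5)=64512/ 55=1172.95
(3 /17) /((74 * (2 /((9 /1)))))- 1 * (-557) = 1401439 /2516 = 557.01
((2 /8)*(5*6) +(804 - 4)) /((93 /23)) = 37145 /186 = 199.70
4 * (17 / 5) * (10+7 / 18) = 141.29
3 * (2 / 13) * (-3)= -18 / 13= -1.38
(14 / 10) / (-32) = -7 / 160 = -0.04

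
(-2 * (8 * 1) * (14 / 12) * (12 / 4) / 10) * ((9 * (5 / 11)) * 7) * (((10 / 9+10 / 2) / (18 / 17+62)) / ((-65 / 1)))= 833 / 3484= 0.24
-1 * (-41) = 41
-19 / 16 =-1.19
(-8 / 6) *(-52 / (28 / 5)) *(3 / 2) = 130 / 7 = 18.57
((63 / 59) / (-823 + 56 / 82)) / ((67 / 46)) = -118818 / 133275395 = -0.00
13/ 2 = 6.50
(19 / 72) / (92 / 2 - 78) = -19 / 2304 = -0.01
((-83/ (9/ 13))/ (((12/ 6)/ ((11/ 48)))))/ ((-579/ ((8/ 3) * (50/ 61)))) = 296725/ 5721678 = 0.05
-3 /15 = -1 /5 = -0.20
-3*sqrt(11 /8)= -3*sqrt(22) /4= -3.52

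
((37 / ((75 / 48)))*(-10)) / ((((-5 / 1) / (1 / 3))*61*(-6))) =-592 / 13725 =-0.04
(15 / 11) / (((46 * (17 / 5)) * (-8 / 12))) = -0.01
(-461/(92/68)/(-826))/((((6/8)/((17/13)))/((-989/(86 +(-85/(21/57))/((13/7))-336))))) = 11457694/6027735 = 1.90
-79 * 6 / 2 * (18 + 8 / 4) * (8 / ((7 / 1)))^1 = -37920 / 7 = -5417.14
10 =10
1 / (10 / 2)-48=-239 / 5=-47.80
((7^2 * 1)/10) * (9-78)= -3381/10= -338.10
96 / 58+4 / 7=452 / 203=2.23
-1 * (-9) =9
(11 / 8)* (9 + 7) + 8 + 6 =36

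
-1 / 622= -0.00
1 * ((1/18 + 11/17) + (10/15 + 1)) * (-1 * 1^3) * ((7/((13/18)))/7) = -725/221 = -3.28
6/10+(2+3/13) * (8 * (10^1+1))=196.91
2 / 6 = 1 / 3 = 0.33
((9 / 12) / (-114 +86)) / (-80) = 3 / 8960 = 0.00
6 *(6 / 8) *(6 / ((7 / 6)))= 162 / 7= 23.14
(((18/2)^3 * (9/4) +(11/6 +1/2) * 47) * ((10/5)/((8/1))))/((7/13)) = 272987/336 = 812.46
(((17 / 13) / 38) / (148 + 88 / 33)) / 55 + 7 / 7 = 12280891 / 12280840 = 1.00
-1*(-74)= 74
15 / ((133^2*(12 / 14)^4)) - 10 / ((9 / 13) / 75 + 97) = -62389955 / 614606832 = -0.10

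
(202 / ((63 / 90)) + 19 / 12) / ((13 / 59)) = 1438007 / 1092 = 1316.86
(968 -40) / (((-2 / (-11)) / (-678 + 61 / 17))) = -58517360 / 17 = -3442197.65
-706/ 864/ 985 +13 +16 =12339727/ 425520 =29.00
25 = 25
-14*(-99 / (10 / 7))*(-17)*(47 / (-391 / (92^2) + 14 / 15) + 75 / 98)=-8681720157 / 9794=-886432.53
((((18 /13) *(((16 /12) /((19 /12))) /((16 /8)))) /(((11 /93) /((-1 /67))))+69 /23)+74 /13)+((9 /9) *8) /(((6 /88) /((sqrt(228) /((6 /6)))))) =1568947 /182039+704 *sqrt(57) /3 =1780.31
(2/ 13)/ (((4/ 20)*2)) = 5/ 13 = 0.38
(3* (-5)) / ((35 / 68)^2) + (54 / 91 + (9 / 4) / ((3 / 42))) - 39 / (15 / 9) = -61059 / 1274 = -47.93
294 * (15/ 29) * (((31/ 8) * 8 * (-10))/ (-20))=68355/ 29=2357.07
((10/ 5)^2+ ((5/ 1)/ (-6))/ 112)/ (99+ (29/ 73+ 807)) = 195859/ 44464224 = 0.00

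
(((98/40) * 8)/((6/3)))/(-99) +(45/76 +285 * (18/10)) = 19317611/37620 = 513.49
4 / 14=2 / 7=0.29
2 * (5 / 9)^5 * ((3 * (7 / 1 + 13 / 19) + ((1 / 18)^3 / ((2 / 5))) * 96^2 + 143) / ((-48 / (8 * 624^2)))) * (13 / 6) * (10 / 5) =-459849676000000 / 90876411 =-5060165.46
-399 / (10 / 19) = -758.10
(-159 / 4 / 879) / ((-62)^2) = -53 / 4505168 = -0.00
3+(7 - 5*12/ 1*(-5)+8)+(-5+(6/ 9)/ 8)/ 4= 15205/ 48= 316.77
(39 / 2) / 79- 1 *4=-593 / 158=-3.75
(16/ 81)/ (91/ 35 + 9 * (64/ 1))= 80/ 234333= 0.00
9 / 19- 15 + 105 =1719 / 19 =90.47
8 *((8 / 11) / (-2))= -32 / 11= -2.91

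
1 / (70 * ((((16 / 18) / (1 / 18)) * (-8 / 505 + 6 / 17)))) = 1717 / 648256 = 0.00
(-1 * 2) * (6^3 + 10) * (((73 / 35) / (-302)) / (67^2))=16498 / 23724365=0.00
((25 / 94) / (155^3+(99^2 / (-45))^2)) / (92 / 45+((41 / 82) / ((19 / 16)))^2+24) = 0.00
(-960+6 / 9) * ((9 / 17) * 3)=-25902 / 17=-1523.65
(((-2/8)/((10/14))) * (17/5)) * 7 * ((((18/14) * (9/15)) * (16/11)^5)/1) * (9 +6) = -2526806016/4026275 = -627.58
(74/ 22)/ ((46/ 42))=3.07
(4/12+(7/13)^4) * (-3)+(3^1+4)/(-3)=-307219/85683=-3.59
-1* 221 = -221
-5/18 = -0.28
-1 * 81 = -81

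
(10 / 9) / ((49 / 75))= 250 / 147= 1.70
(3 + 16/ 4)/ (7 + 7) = 1/ 2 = 0.50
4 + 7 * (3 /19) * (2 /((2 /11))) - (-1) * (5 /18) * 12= 1111 /57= 19.49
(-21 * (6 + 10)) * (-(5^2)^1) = 8400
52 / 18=26 / 9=2.89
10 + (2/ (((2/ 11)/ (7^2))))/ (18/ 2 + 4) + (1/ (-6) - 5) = 3611/ 78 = 46.29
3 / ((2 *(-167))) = -3 / 334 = -0.01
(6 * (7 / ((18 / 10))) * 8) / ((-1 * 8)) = -23.33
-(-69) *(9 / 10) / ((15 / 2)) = 207 / 25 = 8.28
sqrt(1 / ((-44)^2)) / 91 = 0.00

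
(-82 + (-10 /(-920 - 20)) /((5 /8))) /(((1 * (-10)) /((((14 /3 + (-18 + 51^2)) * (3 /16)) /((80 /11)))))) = 822590769 /1504000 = 546.94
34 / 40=17 / 20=0.85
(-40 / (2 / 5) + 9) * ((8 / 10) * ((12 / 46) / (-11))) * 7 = 15288 / 1265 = 12.09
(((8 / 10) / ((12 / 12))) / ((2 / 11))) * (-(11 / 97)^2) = -2662 / 47045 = -0.06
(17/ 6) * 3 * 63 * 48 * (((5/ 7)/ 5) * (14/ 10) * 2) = 51408/ 5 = 10281.60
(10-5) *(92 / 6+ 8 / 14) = 1670 / 21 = 79.52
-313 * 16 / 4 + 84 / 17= -21200 / 17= -1247.06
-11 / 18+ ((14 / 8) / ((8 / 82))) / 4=2231 / 576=3.87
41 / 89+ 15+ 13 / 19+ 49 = 110160 / 1691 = 65.14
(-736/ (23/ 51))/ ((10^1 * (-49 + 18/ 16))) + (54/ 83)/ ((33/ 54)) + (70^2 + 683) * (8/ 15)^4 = 2691880100924/ 5900833125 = 456.19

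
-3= -3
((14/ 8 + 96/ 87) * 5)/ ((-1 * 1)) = -1655/ 116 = -14.27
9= 9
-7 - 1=-8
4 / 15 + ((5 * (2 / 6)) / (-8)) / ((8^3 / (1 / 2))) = 0.27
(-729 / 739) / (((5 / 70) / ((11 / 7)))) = -21.70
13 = 13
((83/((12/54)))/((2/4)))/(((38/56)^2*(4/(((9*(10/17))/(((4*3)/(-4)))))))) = -4392360/6137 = -715.72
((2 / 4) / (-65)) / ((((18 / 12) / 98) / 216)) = -7056 / 65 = -108.55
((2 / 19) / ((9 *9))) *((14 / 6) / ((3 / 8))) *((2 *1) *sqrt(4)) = 448 / 13851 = 0.03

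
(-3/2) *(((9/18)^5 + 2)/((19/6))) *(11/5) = -1287/608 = -2.12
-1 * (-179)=179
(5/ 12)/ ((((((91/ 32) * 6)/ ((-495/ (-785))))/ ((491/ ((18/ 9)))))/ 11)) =594110/ 14287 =41.58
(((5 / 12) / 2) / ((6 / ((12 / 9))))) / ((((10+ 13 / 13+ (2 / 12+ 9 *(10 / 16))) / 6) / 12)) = 80 / 403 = 0.20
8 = 8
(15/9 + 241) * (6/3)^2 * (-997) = -2903264/3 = -967754.67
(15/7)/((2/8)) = 60/7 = 8.57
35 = 35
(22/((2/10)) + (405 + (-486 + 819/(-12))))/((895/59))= -9263/3580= -2.59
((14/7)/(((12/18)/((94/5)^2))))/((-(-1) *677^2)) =26508/11458225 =0.00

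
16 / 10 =8 / 5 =1.60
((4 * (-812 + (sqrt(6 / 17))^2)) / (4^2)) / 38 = -6899 / 1292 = -5.34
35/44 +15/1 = 695/44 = 15.80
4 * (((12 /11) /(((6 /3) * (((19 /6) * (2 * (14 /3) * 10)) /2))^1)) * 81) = 8748 /7315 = 1.20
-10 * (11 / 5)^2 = -242 / 5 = -48.40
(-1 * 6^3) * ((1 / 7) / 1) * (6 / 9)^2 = -96 / 7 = -13.71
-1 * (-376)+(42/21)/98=18425/49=376.02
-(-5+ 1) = 4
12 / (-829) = -12 / 829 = -0.01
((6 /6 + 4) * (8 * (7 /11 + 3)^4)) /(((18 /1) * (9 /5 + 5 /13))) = 177.86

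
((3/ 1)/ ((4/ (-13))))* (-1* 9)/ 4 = 351/ 16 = 21.94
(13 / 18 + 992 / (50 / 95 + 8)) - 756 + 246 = -63655 / 162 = -392.93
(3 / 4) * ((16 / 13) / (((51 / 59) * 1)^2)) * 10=139240 / 11271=12.35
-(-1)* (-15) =-15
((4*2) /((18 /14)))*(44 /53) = 5.17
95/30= 19/6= 3.17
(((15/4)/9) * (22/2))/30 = 11/72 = 0.15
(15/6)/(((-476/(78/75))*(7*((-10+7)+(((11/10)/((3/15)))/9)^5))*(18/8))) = 2729376/22939374745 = 0.00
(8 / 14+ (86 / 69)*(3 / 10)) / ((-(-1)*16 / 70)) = 761 / 184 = 4.14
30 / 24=5 / 4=1.25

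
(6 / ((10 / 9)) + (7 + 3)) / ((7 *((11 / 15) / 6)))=18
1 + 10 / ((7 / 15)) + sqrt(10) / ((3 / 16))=16 *sqrt(10) / 3 + 157 / 7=39.29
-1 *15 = -15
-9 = -9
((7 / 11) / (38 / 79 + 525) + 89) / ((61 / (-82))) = -3332625960 / 27855223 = -119.64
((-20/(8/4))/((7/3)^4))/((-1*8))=405/9604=0.04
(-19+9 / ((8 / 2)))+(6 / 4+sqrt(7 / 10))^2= -69 / 5+3*sqrt(70) / 10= -11.29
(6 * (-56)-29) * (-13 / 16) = 296.56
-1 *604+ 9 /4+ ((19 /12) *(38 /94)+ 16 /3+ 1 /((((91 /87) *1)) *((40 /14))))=-7276301 /12220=-595.44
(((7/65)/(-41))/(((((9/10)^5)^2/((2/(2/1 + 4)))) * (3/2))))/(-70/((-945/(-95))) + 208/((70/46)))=-490000000000/37949053785305949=-0.00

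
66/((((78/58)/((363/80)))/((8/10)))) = 115797/650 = 178.15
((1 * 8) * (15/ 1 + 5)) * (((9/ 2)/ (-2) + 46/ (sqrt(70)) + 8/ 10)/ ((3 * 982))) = -116/ 1473 + 368 * sqrt(70)/ 10311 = 0.22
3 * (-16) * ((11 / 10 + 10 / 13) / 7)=-5832 / 455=-12.82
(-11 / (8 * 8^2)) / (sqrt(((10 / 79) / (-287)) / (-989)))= -32.17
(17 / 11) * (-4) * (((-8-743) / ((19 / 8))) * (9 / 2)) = 1838448 / 209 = 8796.40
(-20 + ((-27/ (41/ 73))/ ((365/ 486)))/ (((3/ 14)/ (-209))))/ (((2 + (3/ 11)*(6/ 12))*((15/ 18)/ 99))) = 3470574.35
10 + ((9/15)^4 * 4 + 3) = 8449/625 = 13.52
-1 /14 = -0.07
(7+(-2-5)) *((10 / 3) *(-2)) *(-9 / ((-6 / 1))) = 0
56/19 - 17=-267/19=-14.05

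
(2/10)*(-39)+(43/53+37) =7953/265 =30.01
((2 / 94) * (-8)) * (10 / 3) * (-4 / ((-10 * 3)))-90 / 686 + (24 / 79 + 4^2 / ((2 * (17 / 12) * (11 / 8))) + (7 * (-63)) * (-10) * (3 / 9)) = 3159808348327 / 2143399797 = 1474.20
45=45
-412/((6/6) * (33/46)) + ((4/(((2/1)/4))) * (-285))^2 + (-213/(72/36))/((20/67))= 5197468.92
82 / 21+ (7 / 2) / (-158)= 25765 / 6636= 3.88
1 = 1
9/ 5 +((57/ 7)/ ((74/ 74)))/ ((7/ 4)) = 1581/ 245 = 6.45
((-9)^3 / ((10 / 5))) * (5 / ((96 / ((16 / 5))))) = -243 / 4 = -60.75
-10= -10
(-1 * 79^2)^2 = 38950081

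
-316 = -316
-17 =-17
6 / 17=0.35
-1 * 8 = -8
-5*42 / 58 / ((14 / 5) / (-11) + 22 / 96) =142.67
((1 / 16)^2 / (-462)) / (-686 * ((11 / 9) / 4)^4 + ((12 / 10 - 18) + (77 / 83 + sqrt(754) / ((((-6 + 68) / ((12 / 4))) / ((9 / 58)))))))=16547426442070200 * sqrt(754) / 124455644128005700370582953 + 27519516483384835935 / 71117510930288971640333116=0.00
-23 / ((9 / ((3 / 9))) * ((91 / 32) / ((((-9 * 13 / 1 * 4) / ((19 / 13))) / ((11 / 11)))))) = 38272 / 399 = 95.92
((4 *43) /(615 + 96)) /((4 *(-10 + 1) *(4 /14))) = -301 /12798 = -0.02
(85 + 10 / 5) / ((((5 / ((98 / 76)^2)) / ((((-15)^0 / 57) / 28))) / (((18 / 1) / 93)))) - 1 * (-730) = 6208796641 / 8505160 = 730.00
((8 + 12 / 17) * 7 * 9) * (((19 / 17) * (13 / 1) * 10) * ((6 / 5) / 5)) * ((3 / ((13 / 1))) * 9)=57398544 / 1445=39722.18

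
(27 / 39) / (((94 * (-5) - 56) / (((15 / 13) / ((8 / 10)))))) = -675 / 355576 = -0.00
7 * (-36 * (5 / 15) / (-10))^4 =9072 / 625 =14.52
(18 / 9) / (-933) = -2 / 933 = -0.00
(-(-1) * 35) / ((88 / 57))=1995 / 88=22.67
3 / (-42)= -1 / 14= -0.07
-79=-79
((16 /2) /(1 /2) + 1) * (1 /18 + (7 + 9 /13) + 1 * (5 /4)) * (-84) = -501109 /39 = -12848.95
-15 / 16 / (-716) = 15 / 11456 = 0.00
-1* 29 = -29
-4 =-4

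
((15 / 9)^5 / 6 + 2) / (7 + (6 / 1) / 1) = 0.32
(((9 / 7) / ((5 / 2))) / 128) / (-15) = -3 / 11200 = -0.00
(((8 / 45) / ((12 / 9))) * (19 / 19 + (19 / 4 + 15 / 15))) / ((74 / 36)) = 0.44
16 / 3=5.33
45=45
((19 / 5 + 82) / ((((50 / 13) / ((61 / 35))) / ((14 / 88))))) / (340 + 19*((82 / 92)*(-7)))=11661 / 417500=0.03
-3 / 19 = -0.16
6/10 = 3/5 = 0.60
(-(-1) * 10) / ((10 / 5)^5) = 5 / 16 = 0.31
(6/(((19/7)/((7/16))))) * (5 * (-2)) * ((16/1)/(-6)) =490/19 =25.79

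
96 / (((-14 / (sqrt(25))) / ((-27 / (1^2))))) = 6480 / 7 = 925.71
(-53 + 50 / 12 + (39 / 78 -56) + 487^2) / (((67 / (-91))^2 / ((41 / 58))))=120732649037 / 390543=309140.48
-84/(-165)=28/55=0.51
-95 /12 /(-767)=95 /9204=0.01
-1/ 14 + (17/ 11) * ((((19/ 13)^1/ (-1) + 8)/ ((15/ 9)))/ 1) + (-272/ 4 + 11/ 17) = -2088375/ 34034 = -61.36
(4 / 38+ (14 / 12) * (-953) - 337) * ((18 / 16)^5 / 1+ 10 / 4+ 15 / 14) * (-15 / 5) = 203560639165 / 8716288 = 23354.05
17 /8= 2.12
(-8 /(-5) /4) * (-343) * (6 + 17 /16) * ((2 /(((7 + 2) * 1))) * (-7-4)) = 426349 /180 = 2368.61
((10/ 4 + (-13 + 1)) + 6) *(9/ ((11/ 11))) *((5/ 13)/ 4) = -315/ 104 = -3.03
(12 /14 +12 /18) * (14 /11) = 64 /33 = 1.94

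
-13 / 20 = -0.65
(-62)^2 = 3844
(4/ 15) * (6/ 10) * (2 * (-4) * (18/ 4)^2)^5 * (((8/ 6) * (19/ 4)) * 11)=-1243712750607.36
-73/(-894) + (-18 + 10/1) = -7079/894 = -7.92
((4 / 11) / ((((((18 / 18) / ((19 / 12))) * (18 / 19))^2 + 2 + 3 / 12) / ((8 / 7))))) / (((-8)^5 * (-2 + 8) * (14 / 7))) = -130321 / 321584643072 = -0.00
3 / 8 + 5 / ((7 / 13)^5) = 14902141 / 134456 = 110.83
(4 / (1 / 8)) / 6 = 16 / 3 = 5.33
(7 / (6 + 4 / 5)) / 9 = 35 / 306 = 0.11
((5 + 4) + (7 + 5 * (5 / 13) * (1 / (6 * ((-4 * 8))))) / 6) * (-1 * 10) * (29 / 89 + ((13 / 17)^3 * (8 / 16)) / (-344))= -74462760762665 / 2252636126208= -33.06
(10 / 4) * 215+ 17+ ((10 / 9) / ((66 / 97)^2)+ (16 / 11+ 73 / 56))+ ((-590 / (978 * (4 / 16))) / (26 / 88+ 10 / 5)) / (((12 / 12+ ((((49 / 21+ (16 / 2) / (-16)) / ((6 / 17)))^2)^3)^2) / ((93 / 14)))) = 559.66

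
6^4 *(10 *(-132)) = -1710720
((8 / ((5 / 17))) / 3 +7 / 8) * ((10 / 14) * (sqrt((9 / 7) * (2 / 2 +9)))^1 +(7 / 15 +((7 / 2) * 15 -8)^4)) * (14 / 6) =1193 * sqrt(70) / 168 +7859407754177 / 86400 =90965426.94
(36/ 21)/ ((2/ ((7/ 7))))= 6/ 7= 0.86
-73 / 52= -1.40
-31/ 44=-0.70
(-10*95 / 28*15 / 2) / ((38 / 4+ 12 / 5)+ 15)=-35625 / 3766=-9.46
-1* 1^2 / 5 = -1 / 5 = -0.20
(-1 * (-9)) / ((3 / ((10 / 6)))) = 5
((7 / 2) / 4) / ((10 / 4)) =7 / 20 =0.35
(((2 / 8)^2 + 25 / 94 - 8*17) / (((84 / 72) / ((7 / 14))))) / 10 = -8745 / 1504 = -5.81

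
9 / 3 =3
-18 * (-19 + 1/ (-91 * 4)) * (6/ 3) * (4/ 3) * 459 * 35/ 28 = 47623545/ 91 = 523335.66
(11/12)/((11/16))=4/3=1.33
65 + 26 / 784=25493 / 392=65.03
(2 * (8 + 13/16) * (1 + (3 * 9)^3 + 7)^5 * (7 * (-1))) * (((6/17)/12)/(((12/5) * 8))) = -4869728660771369663596895/8704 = -559481693562887139659.57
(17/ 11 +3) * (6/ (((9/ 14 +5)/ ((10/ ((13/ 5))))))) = 210000/ 11297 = 18.59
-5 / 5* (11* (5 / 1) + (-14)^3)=2689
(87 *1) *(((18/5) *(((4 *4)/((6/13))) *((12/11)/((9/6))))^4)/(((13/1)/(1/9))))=2137853526016/1976535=1081616.83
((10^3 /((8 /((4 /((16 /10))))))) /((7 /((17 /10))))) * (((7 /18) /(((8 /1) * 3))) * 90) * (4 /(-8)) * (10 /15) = -10625 /288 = -36.89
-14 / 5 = -2.80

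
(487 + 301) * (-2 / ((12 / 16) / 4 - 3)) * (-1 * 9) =-5043.20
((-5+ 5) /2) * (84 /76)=0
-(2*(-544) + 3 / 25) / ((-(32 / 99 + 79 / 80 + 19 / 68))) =-732360816 / 1070485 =-684.14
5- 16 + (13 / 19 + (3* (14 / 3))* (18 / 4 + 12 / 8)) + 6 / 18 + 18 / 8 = 17389 / 228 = 76.27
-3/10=-0.30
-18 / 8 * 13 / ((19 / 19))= -117 / 4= -29.25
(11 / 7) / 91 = 11 / 637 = 0.02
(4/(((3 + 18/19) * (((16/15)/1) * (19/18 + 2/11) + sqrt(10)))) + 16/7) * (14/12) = 1303533 * sqrt(10)/9105325 + 67681136/27315975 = 2.93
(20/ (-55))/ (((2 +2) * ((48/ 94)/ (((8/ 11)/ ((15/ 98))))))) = -4606/ 5445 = -0.85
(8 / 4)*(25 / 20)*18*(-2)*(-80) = 7200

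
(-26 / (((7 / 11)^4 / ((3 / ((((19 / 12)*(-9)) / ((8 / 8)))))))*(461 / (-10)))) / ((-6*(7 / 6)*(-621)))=-15226640 / 91418970573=-0.00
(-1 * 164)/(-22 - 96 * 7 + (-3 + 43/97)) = 0.24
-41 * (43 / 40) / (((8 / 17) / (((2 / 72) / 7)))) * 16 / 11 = -29971 / 55440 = -0.54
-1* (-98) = 98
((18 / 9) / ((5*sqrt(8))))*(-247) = -247*sqrt(2) / 10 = -34.93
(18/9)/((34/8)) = 8/17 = 0.47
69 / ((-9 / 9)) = -69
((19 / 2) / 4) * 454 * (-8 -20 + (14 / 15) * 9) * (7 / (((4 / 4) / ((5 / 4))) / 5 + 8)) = -7396795 / 408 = -18129.40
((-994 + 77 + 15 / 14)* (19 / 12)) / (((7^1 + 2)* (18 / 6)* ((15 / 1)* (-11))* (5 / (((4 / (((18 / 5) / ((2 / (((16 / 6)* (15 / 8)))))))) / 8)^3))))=243637 / 21824510400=0.00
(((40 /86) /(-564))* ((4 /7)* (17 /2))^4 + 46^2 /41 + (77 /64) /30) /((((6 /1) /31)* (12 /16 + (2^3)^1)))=606174609305527 /20054085508800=30.23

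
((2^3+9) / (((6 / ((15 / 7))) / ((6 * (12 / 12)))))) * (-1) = -255 / 7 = -36.43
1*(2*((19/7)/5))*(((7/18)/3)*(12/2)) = 38/45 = 0.84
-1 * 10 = -10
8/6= 4/3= 1.33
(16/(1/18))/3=96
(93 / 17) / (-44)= -93 / 748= -0.12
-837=-837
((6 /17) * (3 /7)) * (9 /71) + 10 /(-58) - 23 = -5673030 /245021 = -23.15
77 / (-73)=-77 / 73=-1.05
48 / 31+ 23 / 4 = 905 / 124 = 7.30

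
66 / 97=0.68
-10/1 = -10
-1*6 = -6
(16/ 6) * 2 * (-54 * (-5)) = 1440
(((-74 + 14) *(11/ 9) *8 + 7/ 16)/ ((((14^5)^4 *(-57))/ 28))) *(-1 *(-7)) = 1481/ 61470555006331690942464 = 0.00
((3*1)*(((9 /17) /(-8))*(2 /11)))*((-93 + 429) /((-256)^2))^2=-11907 /12549357568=-0.00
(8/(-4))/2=-1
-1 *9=-9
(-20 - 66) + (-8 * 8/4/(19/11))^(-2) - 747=-832.99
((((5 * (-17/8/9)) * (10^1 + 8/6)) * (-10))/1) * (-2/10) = -1445/54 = -26.76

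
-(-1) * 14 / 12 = 7 / 6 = 1.17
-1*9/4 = -9/4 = -2.25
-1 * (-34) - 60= -26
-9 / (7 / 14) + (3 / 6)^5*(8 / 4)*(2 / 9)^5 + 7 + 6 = -295243 / 59049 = -5.00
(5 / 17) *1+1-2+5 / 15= -19 / 51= -0.37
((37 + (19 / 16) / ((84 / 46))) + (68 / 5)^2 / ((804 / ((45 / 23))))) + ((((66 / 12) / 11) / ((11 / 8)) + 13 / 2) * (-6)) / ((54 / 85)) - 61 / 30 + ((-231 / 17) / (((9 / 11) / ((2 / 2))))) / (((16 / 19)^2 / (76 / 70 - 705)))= 382416653070719 / 23237786880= 16456.67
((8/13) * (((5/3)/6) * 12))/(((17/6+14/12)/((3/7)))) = 20/91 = 0.22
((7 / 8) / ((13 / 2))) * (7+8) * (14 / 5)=147 / 26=5.65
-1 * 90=-90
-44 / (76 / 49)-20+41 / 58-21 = -75665 / 1102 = -68.66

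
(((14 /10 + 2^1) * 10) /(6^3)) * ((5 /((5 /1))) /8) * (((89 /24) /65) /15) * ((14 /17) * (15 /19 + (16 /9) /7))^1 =0.00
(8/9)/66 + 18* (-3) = -16034/297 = -53.99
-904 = -904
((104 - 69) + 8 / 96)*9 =1263 / 4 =315.75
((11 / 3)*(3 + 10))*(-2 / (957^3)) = -26 / 239036589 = -0.00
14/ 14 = 1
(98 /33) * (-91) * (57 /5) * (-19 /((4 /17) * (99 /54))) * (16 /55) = 1313514384 /33275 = 39474.51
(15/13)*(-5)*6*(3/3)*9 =-4050/13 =-311.54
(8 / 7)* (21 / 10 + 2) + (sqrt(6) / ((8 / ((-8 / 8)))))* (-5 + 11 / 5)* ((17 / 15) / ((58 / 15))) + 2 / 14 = 119* sqrt(6) / 1160 + 169 / 35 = 5.08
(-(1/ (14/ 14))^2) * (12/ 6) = -2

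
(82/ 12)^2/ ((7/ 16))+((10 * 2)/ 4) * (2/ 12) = 13553/ 126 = 107.56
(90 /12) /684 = 5 /456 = 0.01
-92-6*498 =-3080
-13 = -13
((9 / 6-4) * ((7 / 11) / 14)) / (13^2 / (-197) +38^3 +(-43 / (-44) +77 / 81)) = -79785 / 38526821447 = -0.00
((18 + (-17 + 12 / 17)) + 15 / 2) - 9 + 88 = 2999 / 34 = 88.21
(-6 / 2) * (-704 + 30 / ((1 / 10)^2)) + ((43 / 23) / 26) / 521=-2146011461 / 311558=-6888.00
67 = 67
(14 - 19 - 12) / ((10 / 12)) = -102 / 5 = -20.40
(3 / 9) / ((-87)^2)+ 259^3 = 394510941154 / 22707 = 17373979.00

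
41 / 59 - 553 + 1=-32527 / 59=-551.31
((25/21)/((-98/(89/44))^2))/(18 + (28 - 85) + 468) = 0.00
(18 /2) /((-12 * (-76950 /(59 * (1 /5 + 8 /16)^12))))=0.00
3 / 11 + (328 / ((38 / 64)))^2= 1211827259 / 3971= 305169.29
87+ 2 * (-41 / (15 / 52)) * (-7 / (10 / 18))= 91719 / 25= 3668.76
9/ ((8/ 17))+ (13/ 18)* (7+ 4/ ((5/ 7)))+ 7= 1409/ 40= 35.22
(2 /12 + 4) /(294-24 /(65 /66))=1625 /105156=0.02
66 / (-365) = -66 / 365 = -0.18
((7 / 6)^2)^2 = 2401 / 1296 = 1.85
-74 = -74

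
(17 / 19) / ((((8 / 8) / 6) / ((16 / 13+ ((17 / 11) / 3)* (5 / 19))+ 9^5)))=16364864224 / 51623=317007.23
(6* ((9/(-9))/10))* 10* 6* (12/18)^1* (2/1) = -48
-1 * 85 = -85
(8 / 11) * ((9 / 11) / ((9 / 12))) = 96 / 121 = 0.79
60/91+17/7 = 281/91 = 3.09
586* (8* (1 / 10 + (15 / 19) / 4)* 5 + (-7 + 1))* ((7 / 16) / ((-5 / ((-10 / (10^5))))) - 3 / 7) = -1480.39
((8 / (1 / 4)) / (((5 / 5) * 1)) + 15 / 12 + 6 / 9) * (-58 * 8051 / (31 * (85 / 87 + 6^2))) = -2755752637 / 199454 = -13816.48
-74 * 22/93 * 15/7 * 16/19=-130240/4123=-31.59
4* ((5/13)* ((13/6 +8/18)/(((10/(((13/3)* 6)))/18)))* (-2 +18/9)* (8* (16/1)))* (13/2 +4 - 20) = 0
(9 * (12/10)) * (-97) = -5238/5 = -1047.60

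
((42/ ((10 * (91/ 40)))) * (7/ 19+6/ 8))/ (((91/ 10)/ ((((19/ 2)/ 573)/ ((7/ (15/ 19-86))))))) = -1376150/ 30051749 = -0.05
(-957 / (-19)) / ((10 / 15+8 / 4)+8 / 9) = 8613 / 608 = 14.17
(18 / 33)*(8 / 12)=4 / 11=0.36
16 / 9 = 1.78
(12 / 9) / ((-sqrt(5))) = -4*sqrt(5) / 15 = -0.60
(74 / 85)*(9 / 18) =37 / 85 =0.44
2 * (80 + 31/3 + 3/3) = 548/3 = 182.67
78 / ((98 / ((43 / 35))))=1677 / 1715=0.98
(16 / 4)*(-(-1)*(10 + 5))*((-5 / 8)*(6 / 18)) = -25 / 2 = -12.50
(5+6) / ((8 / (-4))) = -11 / 2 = -5.50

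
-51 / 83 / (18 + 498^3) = -17 / 3416999610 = -0.00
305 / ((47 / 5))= 1525 / 47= 32.45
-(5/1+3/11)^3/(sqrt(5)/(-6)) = 393.34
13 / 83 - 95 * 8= -63067 / 83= -759.84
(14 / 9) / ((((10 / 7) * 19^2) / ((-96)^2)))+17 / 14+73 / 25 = 4034687 / 126350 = 31.93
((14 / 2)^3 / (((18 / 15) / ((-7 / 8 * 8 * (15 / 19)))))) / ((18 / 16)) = -240100 / 171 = -1404.09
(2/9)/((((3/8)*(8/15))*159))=10/1431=0.01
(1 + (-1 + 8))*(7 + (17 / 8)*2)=90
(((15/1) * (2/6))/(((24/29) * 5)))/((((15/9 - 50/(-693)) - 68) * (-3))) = 2233/367352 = 0.01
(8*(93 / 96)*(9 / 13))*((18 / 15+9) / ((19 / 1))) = 14229 / 4940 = 2.88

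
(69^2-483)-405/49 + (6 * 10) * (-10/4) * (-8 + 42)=-40683/49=-830.27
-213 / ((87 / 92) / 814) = -5317048 / 29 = -183346.48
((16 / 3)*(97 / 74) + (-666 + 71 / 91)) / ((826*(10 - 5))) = -112691 / 707070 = -0.16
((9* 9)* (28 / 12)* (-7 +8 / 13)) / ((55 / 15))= -47061 / 143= -329.10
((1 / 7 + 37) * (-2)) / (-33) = 520 / 231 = 2.25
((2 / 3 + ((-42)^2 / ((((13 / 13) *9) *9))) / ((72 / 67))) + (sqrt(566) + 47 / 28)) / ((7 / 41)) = 2102521 / 15876 + 41 *sqrt(566) / 7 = 271.78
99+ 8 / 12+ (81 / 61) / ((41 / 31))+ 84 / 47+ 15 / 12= 146286629 / 1410564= 103.71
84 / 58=42 / 29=1.45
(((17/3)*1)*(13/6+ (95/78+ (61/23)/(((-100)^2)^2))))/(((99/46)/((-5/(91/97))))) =-166878801307657/3513510000000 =-47.50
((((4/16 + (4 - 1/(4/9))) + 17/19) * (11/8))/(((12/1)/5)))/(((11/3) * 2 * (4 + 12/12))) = 55/1216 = 0.05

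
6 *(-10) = -60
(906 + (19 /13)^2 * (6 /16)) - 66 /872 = 133622301 /147368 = 906.73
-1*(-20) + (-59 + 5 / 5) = -38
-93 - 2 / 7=-653 / 7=-93.29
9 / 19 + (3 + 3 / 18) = 415 / 114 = 3.64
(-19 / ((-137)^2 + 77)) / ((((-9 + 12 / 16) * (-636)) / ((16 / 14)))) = -76 / 346097367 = -0.00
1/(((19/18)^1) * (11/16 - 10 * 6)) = -288/18031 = -0.02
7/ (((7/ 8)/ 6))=48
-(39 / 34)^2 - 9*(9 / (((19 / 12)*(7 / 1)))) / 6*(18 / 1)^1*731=-2464327269 / 153748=-16028.35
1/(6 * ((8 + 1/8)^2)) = 0.00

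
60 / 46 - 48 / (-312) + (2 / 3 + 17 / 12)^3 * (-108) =-4664899 / 4784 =-975.10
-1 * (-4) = 4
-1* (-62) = 62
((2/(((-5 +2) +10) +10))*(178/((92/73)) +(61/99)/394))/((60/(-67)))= -4244865199/228770190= -18.56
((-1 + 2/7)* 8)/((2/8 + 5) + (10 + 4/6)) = -480/1337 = -0.36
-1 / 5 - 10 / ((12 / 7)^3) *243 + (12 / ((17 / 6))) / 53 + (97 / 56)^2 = -6773707181 / 14127680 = -479.46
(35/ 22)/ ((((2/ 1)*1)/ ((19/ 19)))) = 35/ 44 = 0.80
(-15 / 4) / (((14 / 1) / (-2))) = 15 / 28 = 0.54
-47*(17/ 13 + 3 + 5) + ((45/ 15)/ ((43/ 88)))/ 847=-437.45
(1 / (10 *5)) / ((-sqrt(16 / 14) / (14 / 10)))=-7 *sqrt(14) / 1000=-0.03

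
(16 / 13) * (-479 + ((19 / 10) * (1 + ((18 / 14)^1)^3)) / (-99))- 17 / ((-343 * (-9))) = -1301407339 / 2207205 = -589.62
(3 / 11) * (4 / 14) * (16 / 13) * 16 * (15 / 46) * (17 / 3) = 65280 / 23023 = 2.84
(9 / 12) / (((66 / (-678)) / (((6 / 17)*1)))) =-1017 / 374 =-2.72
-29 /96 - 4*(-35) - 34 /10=136.30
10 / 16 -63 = -499 / 8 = -62.38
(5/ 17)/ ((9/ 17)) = 0.56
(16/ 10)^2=64/ 25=2.56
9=9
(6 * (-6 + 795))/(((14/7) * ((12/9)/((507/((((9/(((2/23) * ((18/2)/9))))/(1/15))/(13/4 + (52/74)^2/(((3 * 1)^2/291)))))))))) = 14030984513/1259480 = 11140.30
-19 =-19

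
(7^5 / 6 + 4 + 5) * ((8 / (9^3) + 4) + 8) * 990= 8119920380 / 243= 33415310.21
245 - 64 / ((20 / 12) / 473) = -89591 / 5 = -17918.20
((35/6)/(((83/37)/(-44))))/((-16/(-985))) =-14031325/1992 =-7043.84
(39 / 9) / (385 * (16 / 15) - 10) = 13 / 1202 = 0.01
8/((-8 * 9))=-1/9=-0.11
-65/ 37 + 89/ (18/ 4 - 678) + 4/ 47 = -4225271/ 2342433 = -1.80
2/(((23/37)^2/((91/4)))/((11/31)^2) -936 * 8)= -15074059/56436260158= -0.00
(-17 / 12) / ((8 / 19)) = -323 / 96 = -3.36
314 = 314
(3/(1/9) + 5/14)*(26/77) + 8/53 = 268199/28567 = 9.39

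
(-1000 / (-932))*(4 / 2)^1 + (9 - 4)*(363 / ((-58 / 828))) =-175064030 / 6757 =-25908.54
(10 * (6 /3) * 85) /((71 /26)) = 44200 /71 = 622.54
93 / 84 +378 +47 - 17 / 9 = 106903 / 252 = 424.22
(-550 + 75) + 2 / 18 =-4274 / 9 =-474.89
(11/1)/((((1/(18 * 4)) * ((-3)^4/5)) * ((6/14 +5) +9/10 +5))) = 30800/7137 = 4.32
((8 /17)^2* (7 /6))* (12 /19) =896 /5491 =0.16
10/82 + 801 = 32846/41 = 801.12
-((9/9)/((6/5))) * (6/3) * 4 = -20/3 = -6.67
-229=-229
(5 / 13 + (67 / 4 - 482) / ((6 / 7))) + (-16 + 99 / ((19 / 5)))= -3155797 / 5928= -532.35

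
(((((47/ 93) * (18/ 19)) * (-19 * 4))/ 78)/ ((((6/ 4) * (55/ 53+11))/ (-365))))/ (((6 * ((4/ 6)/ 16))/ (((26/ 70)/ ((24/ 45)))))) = 1818430/ 69223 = 26.27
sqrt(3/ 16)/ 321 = sqrt(3)/ 1284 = 0.00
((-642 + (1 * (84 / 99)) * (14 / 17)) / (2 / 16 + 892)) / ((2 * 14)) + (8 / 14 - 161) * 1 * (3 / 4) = -120.35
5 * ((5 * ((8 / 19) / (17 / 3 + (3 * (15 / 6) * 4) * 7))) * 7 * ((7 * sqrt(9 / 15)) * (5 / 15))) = 1960 * sqrt(15) / 12293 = 0.62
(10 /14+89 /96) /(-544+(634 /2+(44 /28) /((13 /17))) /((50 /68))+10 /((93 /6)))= -11112725 /740953344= -0.01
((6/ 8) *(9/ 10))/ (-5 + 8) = 9/ 40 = 0.22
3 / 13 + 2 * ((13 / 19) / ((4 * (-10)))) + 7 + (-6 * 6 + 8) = -102769 / 4940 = -20.80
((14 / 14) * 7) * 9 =63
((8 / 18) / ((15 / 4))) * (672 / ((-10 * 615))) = -1792 / 138375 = -0.01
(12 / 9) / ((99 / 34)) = 136 / 297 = 0.46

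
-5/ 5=-1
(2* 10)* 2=40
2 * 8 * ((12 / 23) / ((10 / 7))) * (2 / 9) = 448 / 345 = 1.30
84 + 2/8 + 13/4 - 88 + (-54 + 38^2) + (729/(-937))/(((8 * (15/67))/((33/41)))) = 2134679587/1536680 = 1389.15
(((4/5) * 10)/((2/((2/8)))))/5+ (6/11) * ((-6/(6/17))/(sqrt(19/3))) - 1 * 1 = -4.48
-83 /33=-2.52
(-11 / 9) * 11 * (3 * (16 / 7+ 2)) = -1210 / 7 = -172.86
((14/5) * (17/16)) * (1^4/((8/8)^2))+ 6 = 359/40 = 8.98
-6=-6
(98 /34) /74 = 49 /1258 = 0.04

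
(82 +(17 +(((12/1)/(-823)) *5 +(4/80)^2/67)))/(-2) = -2181976423/44112800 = -49.46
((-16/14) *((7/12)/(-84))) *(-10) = -5/63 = -0.08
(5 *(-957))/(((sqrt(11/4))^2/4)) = -6960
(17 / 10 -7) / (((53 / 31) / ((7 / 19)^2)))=-1519 / 3610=-0.42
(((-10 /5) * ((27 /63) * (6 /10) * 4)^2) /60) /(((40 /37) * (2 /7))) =-999 /8750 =-0.11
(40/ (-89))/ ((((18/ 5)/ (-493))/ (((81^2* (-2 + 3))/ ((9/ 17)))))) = 67886100/ 89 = 762765.17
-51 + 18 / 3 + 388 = 343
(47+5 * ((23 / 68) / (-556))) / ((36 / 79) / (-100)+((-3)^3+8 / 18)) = -31583704275 / 17849383648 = -1.77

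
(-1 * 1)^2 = 1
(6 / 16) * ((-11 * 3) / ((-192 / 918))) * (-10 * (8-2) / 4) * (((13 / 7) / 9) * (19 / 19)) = -328185 / 1792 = -183.14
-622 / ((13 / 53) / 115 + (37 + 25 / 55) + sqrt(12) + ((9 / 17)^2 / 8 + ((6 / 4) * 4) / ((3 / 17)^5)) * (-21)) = 21789956256364315641600 * sqrt(3) / 9493151476149736987103515110649 + 8020724127591667182858517680 / 9493151476149736987103515110649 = 0.00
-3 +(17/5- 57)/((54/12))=-671/45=-14.91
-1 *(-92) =92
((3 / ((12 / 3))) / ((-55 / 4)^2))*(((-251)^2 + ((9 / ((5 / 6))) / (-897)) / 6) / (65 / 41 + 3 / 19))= 440227663608 / 3070692625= 143.36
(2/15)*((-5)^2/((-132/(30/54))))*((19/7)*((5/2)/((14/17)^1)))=-40375/349272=-0.12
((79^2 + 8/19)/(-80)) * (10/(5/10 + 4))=-39529/228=-173.37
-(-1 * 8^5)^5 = 37778931862957161709568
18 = 18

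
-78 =-78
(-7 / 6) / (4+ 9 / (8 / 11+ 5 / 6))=-721 / 6036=-0.12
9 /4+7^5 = 67237 /4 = 16809.25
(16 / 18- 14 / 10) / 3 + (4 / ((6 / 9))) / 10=58 / 135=0.43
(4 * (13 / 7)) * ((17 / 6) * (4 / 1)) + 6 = 1894 / 21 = 90.19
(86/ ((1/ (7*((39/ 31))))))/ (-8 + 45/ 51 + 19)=199563/ 3131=63.74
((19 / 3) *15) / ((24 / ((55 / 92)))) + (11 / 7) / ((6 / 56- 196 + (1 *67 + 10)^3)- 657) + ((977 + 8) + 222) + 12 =1221.37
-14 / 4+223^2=99451 / 2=49725.50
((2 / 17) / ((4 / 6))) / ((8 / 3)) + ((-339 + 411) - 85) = -1759 / 136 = -12.93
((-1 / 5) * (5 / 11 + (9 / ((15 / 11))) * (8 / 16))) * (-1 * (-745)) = -61537 / 110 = -559.43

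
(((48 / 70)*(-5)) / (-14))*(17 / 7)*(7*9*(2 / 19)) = 3672 / 931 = 3.94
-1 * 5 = -5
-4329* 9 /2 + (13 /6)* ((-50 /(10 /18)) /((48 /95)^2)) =-15547649 /768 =-20244.33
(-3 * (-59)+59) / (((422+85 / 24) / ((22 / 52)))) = 31152 / 132769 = 0.23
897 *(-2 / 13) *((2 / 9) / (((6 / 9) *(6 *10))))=-23 / 30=-0.77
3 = 3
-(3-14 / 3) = 1.67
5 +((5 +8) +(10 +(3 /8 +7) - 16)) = 19.38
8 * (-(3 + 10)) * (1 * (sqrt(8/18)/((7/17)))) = -3536/21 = -168.38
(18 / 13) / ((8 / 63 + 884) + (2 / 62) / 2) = 70308 / 44895019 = 0.00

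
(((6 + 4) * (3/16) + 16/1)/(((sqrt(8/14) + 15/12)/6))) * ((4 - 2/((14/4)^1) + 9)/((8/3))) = 186615/296 - 37323 * sqrt(7)/259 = 249.19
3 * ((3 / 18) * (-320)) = -160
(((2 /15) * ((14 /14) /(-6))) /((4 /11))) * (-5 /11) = 0.03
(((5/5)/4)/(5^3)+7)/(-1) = -3501/500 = -7.00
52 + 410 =462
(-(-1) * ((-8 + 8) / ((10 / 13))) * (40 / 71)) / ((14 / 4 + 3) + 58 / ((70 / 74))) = 0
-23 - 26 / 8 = -105 / 4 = -26.25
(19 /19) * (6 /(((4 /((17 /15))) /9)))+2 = 173 /10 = 17.30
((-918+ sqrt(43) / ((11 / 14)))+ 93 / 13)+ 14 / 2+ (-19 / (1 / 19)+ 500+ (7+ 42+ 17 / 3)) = -27697 / 39+ 14 * sqrt(43) / 11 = -701.83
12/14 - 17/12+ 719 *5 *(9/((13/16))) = 43484509/1092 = 39820.98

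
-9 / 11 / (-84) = 3 / 308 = 0.01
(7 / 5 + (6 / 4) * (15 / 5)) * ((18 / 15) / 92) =177 / 2300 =0.08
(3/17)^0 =1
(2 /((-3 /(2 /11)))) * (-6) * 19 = 152 /11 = 13.82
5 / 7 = 0.71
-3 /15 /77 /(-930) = 1 /358050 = 0.00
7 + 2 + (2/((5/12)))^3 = 14949/125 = 119.59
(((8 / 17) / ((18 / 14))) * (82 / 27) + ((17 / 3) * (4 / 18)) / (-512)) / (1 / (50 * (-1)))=-29323775 / 528768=-55.46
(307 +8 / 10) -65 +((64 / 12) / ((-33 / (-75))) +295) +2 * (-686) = -135643 / 165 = -822.08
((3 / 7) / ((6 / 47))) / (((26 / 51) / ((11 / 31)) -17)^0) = 47 / 14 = 3.36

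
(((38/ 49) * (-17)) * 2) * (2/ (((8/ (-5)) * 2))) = 1615/ 98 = 16.48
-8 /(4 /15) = -30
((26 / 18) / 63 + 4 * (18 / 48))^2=2982529 / 1285956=2.32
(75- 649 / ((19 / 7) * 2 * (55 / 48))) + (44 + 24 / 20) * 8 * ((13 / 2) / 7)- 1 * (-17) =215084 / 665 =323.43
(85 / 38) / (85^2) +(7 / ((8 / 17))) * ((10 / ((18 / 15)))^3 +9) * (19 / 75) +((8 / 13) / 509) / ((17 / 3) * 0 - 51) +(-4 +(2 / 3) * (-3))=9559128207001 / 4328014275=2208.66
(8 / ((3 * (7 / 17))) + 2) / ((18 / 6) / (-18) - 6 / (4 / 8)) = -0.70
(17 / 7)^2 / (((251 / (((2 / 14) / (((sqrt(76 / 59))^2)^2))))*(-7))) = -1006009 / 3480912176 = -0.00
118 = 118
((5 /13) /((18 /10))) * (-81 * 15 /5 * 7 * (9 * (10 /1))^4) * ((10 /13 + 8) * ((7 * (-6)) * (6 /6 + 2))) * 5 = 22264720695000000 /169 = 131743909437869.82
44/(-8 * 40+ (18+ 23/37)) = -1628/11151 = -0.15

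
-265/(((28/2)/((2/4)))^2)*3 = -795/784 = -1.01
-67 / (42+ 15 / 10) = -134 / 87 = -1.54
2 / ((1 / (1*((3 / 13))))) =6 / 13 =0.46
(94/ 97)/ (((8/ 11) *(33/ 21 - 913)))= -329/ 225040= -0.00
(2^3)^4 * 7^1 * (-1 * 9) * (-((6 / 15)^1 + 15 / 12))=2128896 / 5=425779.20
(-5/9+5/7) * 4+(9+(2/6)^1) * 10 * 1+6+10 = 6928/63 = 109.97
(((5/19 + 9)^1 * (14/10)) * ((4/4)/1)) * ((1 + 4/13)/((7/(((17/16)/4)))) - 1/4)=-12837/4940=-2.60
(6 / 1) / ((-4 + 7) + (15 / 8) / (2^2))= 64 / 37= 1.73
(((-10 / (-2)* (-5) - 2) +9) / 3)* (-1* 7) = 42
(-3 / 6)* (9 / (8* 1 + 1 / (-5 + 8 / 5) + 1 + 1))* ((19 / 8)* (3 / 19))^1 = -153 / 880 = -0.17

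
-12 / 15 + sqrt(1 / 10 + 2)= -4 / 5 + sqrt(210) / 10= 0.65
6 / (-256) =-3 / 128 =-0.02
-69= -69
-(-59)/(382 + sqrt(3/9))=67614/437771- 59 *sqrt(3)/437771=0.15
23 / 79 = 0.29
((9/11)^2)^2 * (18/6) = 19683/14641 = 1.34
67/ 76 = 0.88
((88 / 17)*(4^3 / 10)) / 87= 2816 / 7395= 0.38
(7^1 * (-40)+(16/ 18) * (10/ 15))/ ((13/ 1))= -7544/ 351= -21.49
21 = 21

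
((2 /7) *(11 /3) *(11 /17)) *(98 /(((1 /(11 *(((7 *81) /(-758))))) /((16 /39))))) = -18783072 /83759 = -224.25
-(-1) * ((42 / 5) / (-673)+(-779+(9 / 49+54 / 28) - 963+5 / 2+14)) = -284162848 / 164885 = -1723.40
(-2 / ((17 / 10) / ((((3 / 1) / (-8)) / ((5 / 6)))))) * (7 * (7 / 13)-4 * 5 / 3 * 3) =-1899 / 221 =-8.59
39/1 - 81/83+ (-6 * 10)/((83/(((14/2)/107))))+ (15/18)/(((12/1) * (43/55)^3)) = 1938102794963/50839320024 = 38.12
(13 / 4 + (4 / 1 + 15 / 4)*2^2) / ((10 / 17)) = 2329 / 40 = 58.22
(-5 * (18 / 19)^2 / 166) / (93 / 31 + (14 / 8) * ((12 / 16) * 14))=-720 / 569297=-0.00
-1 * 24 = -24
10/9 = 1.11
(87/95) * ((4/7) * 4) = 1392/665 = 2.09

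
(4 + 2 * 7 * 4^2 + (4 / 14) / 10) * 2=15962 / 35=456.06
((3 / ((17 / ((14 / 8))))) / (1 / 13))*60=4095 / 17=240.88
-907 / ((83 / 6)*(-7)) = 5442 / 581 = 9.37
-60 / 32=-15 / 8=-1.88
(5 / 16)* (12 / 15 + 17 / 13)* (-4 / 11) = -137 / 572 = -0.24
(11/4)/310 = 11/1240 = 0.01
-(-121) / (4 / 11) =1331 / 4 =332.75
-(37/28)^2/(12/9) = -4107/3136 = -1.31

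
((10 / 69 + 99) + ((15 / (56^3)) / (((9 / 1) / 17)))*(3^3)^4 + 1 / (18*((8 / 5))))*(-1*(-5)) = 33611654365 / 36352512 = 924.60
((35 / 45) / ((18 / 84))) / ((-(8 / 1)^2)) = -49 / 864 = -0.06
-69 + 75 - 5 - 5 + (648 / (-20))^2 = 26144 / 25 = 1045.76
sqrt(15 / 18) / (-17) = -sqrt(30) / 102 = -0.05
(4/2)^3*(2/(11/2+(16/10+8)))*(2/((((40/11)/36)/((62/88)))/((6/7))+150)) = 26784/1897919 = 0.01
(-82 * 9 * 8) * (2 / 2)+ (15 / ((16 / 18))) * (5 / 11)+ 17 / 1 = -517381 / 88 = -5879.33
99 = 99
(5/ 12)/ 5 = 1/ 12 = 0.08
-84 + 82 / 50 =-2059 / 25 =-82.36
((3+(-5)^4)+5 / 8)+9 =5101 / 8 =637.62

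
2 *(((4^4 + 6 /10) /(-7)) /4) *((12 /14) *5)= -3849 /49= -78.55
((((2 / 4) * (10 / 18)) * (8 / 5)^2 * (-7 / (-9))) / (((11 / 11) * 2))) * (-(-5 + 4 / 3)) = 1232 / 1215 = 1.01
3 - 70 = -67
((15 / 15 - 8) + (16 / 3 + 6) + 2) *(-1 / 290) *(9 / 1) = -57 / 290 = -0.20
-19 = -19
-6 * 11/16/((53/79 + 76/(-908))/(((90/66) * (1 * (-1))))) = 17933/1872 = 9.58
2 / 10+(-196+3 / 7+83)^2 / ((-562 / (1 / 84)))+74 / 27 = 34771241 / 13011705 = 2.67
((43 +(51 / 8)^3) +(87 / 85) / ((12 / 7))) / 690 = 4390893 / 10009600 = 0.44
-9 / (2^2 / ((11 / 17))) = -99 / 68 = -1.46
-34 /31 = -1.10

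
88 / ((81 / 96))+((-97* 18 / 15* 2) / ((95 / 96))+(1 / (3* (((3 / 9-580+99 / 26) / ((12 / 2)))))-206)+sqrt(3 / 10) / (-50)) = -194108031346 / 576060525-sqrt(30) / 500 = -336.97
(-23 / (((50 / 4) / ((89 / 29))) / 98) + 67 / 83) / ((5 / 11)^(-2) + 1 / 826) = -27466169346 / 240630197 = -114.14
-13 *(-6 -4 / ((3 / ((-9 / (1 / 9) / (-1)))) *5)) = 358.80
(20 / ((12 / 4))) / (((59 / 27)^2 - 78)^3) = -2582803260 / 152110822905341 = -0.00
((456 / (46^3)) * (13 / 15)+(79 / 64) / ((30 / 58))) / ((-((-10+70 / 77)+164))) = -307142231 / 19903265280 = -0.02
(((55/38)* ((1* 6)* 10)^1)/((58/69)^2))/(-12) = -1309275/127832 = -10.24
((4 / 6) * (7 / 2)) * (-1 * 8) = -56 / 3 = -18.67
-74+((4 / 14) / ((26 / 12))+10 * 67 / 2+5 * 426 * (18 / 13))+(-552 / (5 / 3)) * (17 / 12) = 1247229 / 455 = 2741.16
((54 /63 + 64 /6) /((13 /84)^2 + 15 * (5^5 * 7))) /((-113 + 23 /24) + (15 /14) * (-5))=-112896 /377385777547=-0.00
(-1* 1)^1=-1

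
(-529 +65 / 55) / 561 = -5806 / 6171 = -0.94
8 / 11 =0.73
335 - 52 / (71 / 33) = 22069 / 71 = 310.83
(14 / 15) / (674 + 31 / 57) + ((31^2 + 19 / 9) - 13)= 1643889389 / 1730205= 950.11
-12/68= -3/17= -0.18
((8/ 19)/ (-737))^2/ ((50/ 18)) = 576/ 4902100225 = 0.00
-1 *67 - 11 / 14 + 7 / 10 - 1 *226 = -10258 / 35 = -293.09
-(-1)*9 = 9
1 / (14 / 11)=11 / 14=0.79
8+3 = 11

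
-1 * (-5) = 5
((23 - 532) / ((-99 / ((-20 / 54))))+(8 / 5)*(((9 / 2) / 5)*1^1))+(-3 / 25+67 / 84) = 399277 / 1871100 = 0.21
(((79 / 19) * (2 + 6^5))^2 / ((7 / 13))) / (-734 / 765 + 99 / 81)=1251623166406860 / 169309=7392537705.66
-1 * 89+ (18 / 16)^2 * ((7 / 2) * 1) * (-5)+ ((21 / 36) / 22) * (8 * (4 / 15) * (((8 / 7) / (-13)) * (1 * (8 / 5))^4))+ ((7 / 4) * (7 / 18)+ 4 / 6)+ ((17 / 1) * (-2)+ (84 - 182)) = -13832893649 / 57200000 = -241.83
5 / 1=5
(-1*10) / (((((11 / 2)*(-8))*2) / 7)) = 35 / 44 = 0.80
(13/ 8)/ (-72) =-13/ 576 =-0.02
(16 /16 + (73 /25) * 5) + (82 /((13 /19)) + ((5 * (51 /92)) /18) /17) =4860133 /35880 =135.46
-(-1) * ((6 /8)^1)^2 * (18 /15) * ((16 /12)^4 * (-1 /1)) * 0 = 0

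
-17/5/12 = -17/60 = -0.28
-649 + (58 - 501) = -1092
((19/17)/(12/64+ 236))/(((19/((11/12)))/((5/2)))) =110/192729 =0.00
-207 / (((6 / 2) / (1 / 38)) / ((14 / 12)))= -161 / 76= -2.12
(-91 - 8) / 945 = -11 / 105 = -0.10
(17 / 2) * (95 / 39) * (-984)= -264860 / 13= -20373.85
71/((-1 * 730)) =-71/730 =-0.10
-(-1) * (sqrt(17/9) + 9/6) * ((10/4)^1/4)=5 * sqrt(17)/24 + 15/16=1.80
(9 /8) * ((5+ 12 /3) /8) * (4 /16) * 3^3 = 2187 /256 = 8.54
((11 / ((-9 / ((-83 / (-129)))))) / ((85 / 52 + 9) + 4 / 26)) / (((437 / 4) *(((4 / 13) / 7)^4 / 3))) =-73992382919 / 138001104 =-536.17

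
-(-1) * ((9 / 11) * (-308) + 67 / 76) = -19085 / 76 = -251.12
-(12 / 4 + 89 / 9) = -116 / 9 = -12.89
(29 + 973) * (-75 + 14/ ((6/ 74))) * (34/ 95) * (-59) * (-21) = 4122534612/ 95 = 43395101.18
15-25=-10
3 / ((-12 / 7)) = -1.75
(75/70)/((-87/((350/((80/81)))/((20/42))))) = -8505/928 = -9.16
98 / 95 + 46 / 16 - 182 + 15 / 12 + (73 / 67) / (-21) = -176.90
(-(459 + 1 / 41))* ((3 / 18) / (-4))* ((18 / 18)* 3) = 4705 / 82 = 57.38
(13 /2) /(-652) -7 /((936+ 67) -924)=-10155 /103016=-0.10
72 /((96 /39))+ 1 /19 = 2227 /76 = 29.30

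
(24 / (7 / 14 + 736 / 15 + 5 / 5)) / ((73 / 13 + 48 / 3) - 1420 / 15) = -0.01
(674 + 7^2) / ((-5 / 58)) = -41934 / 5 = -8386.80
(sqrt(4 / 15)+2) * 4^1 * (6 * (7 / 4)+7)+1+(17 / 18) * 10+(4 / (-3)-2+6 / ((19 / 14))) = 28 * sqrt(15) / 3+25912 / 171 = 187.68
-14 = -14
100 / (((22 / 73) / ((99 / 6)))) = 5475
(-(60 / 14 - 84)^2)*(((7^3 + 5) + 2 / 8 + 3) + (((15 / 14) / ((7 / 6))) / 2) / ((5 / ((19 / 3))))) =-5367837519 / 2401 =-2235667.44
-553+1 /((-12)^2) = -79631 /144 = -552.99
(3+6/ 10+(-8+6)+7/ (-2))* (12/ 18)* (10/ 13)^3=-3800/ 6591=-0.58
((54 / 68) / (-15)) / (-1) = 9 / 170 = 0.05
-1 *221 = -221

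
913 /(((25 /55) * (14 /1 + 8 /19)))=190817 /1370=139.28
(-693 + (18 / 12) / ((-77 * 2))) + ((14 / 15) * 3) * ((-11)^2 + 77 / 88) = -54171 / 154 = -351.76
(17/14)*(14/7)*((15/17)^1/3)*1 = 5/7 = 0.71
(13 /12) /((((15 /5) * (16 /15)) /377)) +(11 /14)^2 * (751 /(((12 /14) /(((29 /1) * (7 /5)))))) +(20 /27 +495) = 195124573 /8640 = 22583.86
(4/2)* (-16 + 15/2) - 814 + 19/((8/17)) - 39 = -6637/8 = -829.62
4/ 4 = 1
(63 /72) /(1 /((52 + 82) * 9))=4221 /4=1055.25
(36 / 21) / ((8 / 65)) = 195 / 14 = 13.93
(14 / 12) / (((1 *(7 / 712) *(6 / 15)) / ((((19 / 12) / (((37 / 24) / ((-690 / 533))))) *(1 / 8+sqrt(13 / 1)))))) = -7778600 *sqrt(13) / 19721-972325 / 19721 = -1471.45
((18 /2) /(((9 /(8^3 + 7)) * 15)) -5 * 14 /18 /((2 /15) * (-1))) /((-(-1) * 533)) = 1913 /15990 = 0.12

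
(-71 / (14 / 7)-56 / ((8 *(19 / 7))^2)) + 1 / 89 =-35.61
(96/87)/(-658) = -16/9541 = -0.00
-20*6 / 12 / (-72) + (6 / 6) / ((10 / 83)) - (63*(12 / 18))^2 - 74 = -329321 / 180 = -1829.56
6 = 6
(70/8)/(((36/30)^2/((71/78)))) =62125/11232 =5.53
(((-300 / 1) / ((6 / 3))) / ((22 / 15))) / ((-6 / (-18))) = -3375 / 11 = -306.82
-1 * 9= -9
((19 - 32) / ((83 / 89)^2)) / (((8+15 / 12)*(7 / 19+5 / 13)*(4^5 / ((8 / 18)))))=-0.00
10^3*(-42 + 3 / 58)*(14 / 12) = -1419250 / 29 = -48939.66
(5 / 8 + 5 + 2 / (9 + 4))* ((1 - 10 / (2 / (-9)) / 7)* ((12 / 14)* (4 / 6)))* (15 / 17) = 21.64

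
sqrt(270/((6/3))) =3 * sqrt(15) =11.62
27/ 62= 0.44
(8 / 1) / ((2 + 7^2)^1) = 8 / 51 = 0.16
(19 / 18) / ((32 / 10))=95 / 288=0.33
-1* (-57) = 57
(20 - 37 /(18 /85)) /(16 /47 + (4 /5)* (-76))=654475 /255744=2.56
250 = 250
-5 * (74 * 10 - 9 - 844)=565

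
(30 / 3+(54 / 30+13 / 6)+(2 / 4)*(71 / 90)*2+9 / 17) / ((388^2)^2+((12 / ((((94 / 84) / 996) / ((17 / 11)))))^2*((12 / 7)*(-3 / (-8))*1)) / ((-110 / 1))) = 34379513047 / 50971990729930850304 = 0.00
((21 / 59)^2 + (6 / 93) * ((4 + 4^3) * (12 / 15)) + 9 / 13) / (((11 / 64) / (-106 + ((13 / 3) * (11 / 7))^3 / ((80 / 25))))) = -131847550089128 / 714545096265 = -184.52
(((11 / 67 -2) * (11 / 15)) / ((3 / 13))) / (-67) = 5863 / 67335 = 0.09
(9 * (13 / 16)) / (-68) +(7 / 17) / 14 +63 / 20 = 983 / 320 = 3.07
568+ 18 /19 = 10810 /19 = 568.95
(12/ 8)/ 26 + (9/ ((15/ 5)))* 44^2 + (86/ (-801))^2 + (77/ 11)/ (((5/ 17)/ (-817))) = -2274795064141/ 166816260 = -13636.53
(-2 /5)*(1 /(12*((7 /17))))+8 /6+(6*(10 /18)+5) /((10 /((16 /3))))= 3589 /630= 5.70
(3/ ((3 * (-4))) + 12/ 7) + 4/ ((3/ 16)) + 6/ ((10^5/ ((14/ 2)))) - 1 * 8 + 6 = 21837941/ 1050000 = 20.80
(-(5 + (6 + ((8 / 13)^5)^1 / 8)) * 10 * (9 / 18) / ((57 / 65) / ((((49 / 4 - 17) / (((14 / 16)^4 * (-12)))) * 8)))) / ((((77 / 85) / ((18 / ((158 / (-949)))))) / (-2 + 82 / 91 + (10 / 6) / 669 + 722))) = 57003460417004548352000 / 1953473587194129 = 29180563.68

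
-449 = -449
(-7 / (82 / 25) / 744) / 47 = -175 / 2867376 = -0.00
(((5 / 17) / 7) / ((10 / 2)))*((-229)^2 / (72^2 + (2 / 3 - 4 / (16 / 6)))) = 314646 / 3700781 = 0.09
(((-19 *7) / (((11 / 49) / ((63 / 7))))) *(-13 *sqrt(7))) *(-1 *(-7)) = 5337423 *sqrt(7) / 11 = 1283772.17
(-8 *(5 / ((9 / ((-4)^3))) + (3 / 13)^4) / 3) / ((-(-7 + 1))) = 36555164 / 2313441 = 15.80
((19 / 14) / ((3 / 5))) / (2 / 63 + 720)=285 / 90724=0.00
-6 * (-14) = 84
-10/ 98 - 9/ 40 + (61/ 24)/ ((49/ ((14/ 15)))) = -983/ 3528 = -0.28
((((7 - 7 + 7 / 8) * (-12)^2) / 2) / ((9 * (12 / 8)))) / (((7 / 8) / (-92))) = -1472 / 3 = -490.67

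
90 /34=45 /17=2.65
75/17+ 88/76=1799/323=5.57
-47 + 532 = 485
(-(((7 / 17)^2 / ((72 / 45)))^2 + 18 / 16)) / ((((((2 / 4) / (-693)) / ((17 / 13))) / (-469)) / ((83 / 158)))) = -163842230335707 / 322921664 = -507374.54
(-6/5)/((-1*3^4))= 2/135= 0.01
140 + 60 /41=141.46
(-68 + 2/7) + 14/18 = -4217/63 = -66.94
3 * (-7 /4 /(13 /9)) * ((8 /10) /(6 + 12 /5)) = -9 /26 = -0.35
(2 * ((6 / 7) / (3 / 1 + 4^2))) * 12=144 / 133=1.08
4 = 4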